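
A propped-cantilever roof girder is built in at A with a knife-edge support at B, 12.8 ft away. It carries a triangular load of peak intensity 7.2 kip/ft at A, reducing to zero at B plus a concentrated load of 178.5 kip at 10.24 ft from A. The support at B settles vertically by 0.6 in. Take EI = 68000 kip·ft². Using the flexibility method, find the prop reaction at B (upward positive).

R_B = 130 kip

Choose R_B as the redundant. The primary structure is the cantilever fixed at A.
Free-end deflection of the primary structure under the applied loading (downward +):
  triangular load, peak 7.2 at the fixed end: w₀L⁴/(30EI) = 6442/EI
  point load 178.5 at a = 10.24: Pa²(3L − a)/(6EI) = 87846/EI
  δ_0 = 94288/EI
Flexibility coefficient — unit upward force at B: δ_{BB} = L³/(3EI) = 699.1/EI.
With EI = 68000 kip·ft²: δ_0 = 1.3866 ft and δ_{BB} = 0.01028 ft/kip.
Compatibility — the beam at B must follow the support down by 0.05 ft: δ_0 − R_B·δ_{BB} = 0.05, so R_B = (1.3866 − 0.05)/0.01028 = 130 kip.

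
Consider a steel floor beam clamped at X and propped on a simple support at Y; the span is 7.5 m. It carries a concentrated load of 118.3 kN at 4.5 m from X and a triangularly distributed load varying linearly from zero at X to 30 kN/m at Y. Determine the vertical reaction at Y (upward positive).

Take the reaction at Y as the redundant and release it; the primary structure is a cantilever fixed at X.
Free-end deflection of the primary structure under the applied loading (downward +):
  point load 118.3 at a = 4.5: Pa²(3L − a)/(6EI) = 7187/EI
  triangular load, peak 30 at the free end: 11w₀L⁴/(120EI) = 8701/EI
  δ_0 = 15888/EI
Flexibility coefficient — unit upward force at Y: δ_{YY} = L³/(3EI) = 140.6/EI.
The prop prevents deflection at Y: R_Y = δ_0/δ_{YY} = 15888/140.6 = 113 kN.

R_Y = 113 kN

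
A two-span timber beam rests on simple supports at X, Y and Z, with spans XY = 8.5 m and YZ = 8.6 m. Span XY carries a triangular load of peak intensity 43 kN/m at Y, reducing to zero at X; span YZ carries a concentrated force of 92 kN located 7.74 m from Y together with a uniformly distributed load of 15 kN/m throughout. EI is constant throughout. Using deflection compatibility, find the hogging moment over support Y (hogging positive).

Insert a hinge at Y; M_Y is the redundant, and each span becomes simply supported.
Rotations at Y on the released spans (each span's end-slope, ×1/EI):
  span XY: triangular load, peak 43: w₀L³/(45EI) = 586.8/EI
  span YZ: point load 92 at a = 7.74: Pab(L + b)/(6LEI) = 112.3/EI
  span YZ: UDL 15: wL³/(24EI) = 397.5/EI
  relative rotation θ_0 = (586.8 + 509.8)/EI = 1097/EI
A unit hogging moment at Y produces rotation L₁/(3EI) + L₂/(3EI) = 5.7/EI.
Slope continuity at Y: θ_0 = M_Y·5.7/EI, so M_Y = 1097/5.7 = 192.4 kN·m (hogging).

M_Y = 192.4 kN·m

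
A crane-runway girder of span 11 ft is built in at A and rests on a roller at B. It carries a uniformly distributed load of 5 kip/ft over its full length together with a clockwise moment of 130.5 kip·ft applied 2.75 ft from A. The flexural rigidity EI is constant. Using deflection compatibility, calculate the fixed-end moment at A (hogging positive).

Take the reaction at B as the redundant and release it; the primary structure is a cantilever fixed at A.
Free-end deflection of the primary structure under the applied loading (downward +):
  UDL 5: wL⁴/(8EI) = 9151/EI
  clockwise couple 130.5 at a = 2.75: M₀a(2L − a)/(2EI) = 3454/EI
  δ_0 = 12605/EI
Flexibility coefficient — unit upward force at B: δ_{BB} = L³/(3EI) = 443.7/EI.
The prop prevents deflection at B: R_B = δ_0/δ_{BB} = 12605/443.7 = 28.41 kip.
Moment equilibrium about A: M_A = Σ(load moments about A) − R_B·L = 433 − 28.41×11 = 120.5 kip·ft.

M_A = 120.5 kip·ft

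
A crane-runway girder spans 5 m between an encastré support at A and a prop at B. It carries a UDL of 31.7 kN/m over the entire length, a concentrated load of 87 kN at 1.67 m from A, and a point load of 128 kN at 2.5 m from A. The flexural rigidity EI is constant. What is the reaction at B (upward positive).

R_B = 112.4 kN

Remove the prop at B; the released (primary) structure is a cantilever built in at A.
Downward deflection at the released point B due to the loads:
  UDL 31.7: wL⁴/(8EI) = 2477/EI
  point load 87 at a = 1.67: Pa²(3L − a)/(6EI) = 539.1/EI
  point load 128 at a = 2.5: Pa²(3L − a)/(6EI) = 1667/EI
  δ_0 = 4682/EI
Tip deflection under a unit load at B: L³/(3EI) = 41.67/EI.
Compatibility at B: δ_0 − R_B·δ_{BB} = 0, so R_B = 4682/41.67 = 112.4 kN.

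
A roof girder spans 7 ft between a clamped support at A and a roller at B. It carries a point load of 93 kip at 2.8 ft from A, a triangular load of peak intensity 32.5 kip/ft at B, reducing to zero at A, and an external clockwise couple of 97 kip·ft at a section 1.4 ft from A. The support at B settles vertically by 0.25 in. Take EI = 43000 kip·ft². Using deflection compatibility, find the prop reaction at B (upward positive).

Release the roller at B. Primary structure: cantilever fixed at A.
Downward deflection at the released point B due to the loads:
  point load 93 at a = 2.8: Pa²(3L − a)/(6EI) = 2212/EI
  triangular load, peak 32.5 at the free end: 11w₀L⁴/(120EI) = 7153/EI
  clockwise couple 97 at a = 1.4: M₀a(2L − a)/(2EI) = 855.5/EI
  δ_0 = 10220/EI
Tip deflection under a unit load at B: L³/(3EI) = 114.3/EI.
With EI = 43000 kip·ft²: δ_0 = 0.23768 ft and δ_{BB} = 0.002659 ft/kip.
Compatibility — the beam at B must follow the support down by 0.02083 ft: δ_0 − R_B·δ_{BB} = 0.02083, so R_B = (0.23768 − 0.02083)/0.002659 = 81.55 kip.

R_B = 81.55 kip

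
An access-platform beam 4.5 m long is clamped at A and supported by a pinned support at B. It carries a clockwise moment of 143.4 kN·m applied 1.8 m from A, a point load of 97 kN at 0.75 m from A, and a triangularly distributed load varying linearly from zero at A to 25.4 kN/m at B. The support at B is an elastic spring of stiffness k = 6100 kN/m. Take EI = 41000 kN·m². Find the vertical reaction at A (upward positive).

R_A = 100.2 kN

Choose R_B as the redundant. The primary structure is the cantilever fixed at A.
Deflection at B on the released cantilever, summing each load's contribution:
  clockwise couple 143.4 at a = 1.8: M₀a(2L − a)/(2EI) = 929.2/EI
  point load 97 at a = 0.75: Pa²(3L − a)/(6EI) = 115.9/EI
  triangular load, peak 25.4 at the free end: 11w₀L⁴/(120EI) = 954.8/EI
  δ_0 = 2000/EI
Tip deflection under a unit load at B: L³/(3EI) = 30.38/EI.
With EI = 41000 kN·m²: δ_0 = 0.048779 m and δ_{BB} = 0.000741 m/kN.
Compatibility — the spring shortens by R_B/k under the reaction it provides: δ_0 − R_B·δ_{BB} = R_B/k. With 1/k = 0.000164 m/kN, R_B = δ_0 / (δ_{BB} + 1/k) = 0.048779 / (0.000741 + 0.000164) = 53.91 kN.
Vertical equilibrium: R_A = ΣP − R_B = 154.2 − 53.91 = 100.2 kN.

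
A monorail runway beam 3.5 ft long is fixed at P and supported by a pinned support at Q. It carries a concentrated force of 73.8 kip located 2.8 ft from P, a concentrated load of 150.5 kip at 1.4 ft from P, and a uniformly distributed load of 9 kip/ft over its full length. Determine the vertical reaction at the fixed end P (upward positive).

Choose R_Q as the redundant. The primary structure is the cantilever fixed at P.
Deflection at Q on the released cantilever, summing each load's contribution:
  point load 73.8 at a = 2.8: Pa²(3L − a)/(6EI) = 742.5/EI
  point load 150.5 at a = 1.4: Pa²(3L − a)/(6EI) = 447.4/EI
  UDL 9: wL⁴/(8EI) = 168.8/EI
  δ_0 = 1359/EI
Flexibility coefficient — unit upward force at Q: δ_{QQ} = L³/(3EI) = 14.29/EI.
The prop prevents deflection at Q: R_Q = δ_0/δ_{QQ} = 1359/14.29 = 95.07 kip.
Vertical equilibrium: R_P = ΣP − R_Q = 255.8 − 95.07 = 160.7 kip.

R_P = 160.7 kip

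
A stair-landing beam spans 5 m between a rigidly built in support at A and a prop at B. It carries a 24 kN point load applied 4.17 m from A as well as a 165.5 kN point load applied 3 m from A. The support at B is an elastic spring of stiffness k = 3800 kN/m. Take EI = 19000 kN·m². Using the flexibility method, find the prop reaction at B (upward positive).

Release the roller at B. Primary structure: cantilever fixed at A.
Deflection at B on the released cantilever, summing each load's contribution:
  point load 24 at a = 4.17: Pa²(3L − a)/(6EI) = 753.3/EI
  point load 165.5 at a = 3: Pa²(3L − a)/(6EI) = 2979/EI
  δ_0 = 3732/EI
Flexibility coefficient — unit upward force at B: δ_{BB} = L³/(3EI) = 41.67/EI.
With EI = 19000 kN·m²: δ_0 = 0.19644 m and δ_{BB} = 0.002193 m/kN.
Compatibility — the spring shortens by R_B/k under the reaction it provides: δ_0 − R_B·δ_{BB} = R_B/k. With 1/k = 0.000263 m/kN, R_B = δ_0 / (δ_{BB} + 1/k) = 0.19644 / (0.002193 + 0.000263) = 79.98 kN.

R_B = 79.98 kN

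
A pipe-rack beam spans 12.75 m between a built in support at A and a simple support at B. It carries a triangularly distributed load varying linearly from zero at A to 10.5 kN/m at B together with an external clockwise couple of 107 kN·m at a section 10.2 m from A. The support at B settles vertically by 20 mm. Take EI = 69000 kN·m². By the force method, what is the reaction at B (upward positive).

R_B = 46.9 kN

Remove the prop at B; the released (primary) structure is a cantilever built in at A.
Primary-structure tip deflection at B by superposition:
  triangular load, peak 10.5 at the free end: 11w₀L⁴/(120EI) = 25436/EI
  clockwise couple 107 at a = 10.2: M₀a(2L − a)/(2EI) = 8349/EI
  δ_0 = 33785/EI
Tip deflection under a unit load at B: L³/(3EI) = 690.9/EI.
With EI = 69000 kN·m²: δ_0 = 0.48963 m and δ_{BB} = 0.010013 m/kN.
Compatibility — the beam at B must follow the support down by 0.02 m: δ_0 − R_B·δ_{BB} = 0.02, so R_B = (0.48963 − 0.02)/0.010013 = 46.9 kN.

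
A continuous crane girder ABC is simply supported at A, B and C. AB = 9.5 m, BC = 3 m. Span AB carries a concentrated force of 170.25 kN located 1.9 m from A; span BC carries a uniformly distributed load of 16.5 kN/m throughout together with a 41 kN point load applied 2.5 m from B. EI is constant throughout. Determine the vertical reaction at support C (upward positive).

R_C = 17.3 kN

Insert a hinge at B; M_B is the redundant, and each span becomes simply supported.
End slopes at the hinge B, treating each span as simply supported:
  span AB: point load 170.25 at a = 1.9: Pab(L + a)/(6LEI) = 491.7/EI
  span BC: UDL 16.5: wL³/(24EI) = 18.56/EI
  span BC: point load 41 at a = 2.5: Pab(L + b)/(6LEI) = 9.965/EI
  relative rotation θ_0 = (491.7 + 28.53)/EI = 520.2/EI
A unit hogging moment at B produces rotation L₁/(3EI) + L₂/(3EI) = 4.167/EI.
Compatibility: M_B·(L₁+L₂)/(3EI) = θ_0, giving M_B = 124.9 kN·m (hogging).
Span BC, ΣM about C: R_B^{BC}·3 = 94.75 + 124.9, so R_B^{BC} = 73.2 kN and R_C = 90.5 − 73.2 = 17.3 kN.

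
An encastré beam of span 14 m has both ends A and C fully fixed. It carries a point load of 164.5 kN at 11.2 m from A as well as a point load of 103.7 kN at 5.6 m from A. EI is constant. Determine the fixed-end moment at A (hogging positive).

M_A = 282.8 kN·m

Take the two fixed-end moments M_A, M_C as redundants; the released structure is the simple span AC.
On the primary (simply-supported) span, the end slopes from the loading are:
  at A: point load 164.5 at a = 11.2: Pab(L + b)/(6LEI) = 1032/EI
  at C: point load 164.5 at a = 11.2: Pab(L + a)/(6LEI) = 1548/EI
  at A: point load 103.7 at a = 5.6: Pab(L + b)/(6LEI) = 1301/EI
  at C: point load 103.7 at a = 5.6: Pab(L + a)/(6LEI) = 1138/EI
  θ_A0 = 2333/EI,  θ_C0 = 2686/EI
Flexibility coefficients: a unit moment at one end gives L/(3EI) there and L/(6EI) at the far end, so f₁₁ = f₂₂ = 4.667/EI and f₁₂ = f₂₁ = 2.333/EI.
Compatibility — zero rotation at each built-in end:
  4.667 M_A + 2.333 M_C = 2333
  2.333 M_A + 4.667 M_C = 2686
Solving the pair gives M_A = 282.8 kN·m and M_C = 434.2 kN·m (hogging).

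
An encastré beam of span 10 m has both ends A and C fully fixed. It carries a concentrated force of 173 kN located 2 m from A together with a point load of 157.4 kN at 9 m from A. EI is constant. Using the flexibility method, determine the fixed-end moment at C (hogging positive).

Release both end moments; the primary structure is a simply-supported span AC with redundants M_A and M_C.
End rotations of the released simple span under the applied load (×1/EI):
  at A: point load 173 at a = 2: Pab(L + b)/(6LEI) = 830.4/EI
  at C: point load 173 at a = 2: Pab(L + a)/(6LEI) = 553.6/EI
  at A: point load 157.4 at a = 9: Pab(L + b)/(6LEI) = 259.7/EI
  at C: point load 157.4 at a = 9: Pab(L + a)/(6LEI) = 448.6/EI
  θ_A0 = 1090/EI,  θ_C0 = 1002/EI
Flexibility coefficients: a unit moment at one end gives L/(3EI) there and L/(6EI) at the far end, so f₁₁ = f₂₂ = 3.333/EI and f₁₂ = f₂₁ = 1.667/EI.
Compatibility — zero rotation at each built-in end:
  3.333 M_A + 1.667 M_C = 1090
  1.667 M_A + 3.333 M_C = 1002
Solving the pair gives M_A = 235.6 kN·m and M_C = 182.9 kN·m (hogging).

M_C = 182.9 kN·m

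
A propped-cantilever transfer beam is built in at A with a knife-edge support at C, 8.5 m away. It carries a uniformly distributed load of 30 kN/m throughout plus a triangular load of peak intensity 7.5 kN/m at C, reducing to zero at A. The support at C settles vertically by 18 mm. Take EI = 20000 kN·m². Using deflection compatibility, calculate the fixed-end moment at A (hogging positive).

M_A = 317.5 kN·m

Take the reaction at C as the redundant and release it; the primary structure is a cantilever fixed at A.
Deflection at C on the released cantilever, summing each load's contribution:
  UDL 30: wL⁴/(8EI) = 19575/EI
  triangular load, peak 7.5 at the free end: 11w₀L⁴/(120EI) = 3589/EI
  δ_0 = 23164/EI
Tip deflection under a unit load at C: L³/(3EI) = 204.7/EI.
With EI = 20000 kN·m²: δ_0 = 1.1582 m and δ_{CC} = 0.010235 m/kN.
Compatibility — the beam at C must follow the support down by 0.018 m: δ_0 − R_C·δ_{CC} = 0.018, so R_C = (1.1582 − 0.018)/0.010235 = 111.4 kN.
Moment equilibrium about A: M_A = Σ(load moments about A) − R_C·L = 1264 − 111.4×8.5 = 317.5 kN·m.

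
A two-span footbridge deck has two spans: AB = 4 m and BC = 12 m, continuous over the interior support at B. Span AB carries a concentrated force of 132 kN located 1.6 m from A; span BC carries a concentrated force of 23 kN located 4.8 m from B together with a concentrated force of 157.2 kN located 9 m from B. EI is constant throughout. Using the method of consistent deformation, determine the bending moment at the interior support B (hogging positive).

M_B = 227.7 kN·m

Release continuity at B by inserting a hinge; the redundant is the internal moment M_B. The primary structure is two simply-supported spans AB and BC.
End slopes at the hinge B, treating each span as simply supported:
  span AB: point load 132 at a = 1.6: Pab(L + a)/(6LEI) = 118.3/EI
  span BC: point load 23 at a = 4.8: Pab(L + b)/(6LEI) = 212/EI
  span BC: point load 157.2 at a = 9: Pab(L + b)/(6LEI) = 884.2/EI
  relative rotation θ_0 = (118.3 + 1096)/EI = 1214/EI
A unit hogging moment at B produces rotation L₁/(3EI) + L₂/(3EI) = 5.333/EI.
Compatibility: M_B·(L₁+L₂)/(3EI) = θ_0, giving M_B = 227.7 kN·m (hogging).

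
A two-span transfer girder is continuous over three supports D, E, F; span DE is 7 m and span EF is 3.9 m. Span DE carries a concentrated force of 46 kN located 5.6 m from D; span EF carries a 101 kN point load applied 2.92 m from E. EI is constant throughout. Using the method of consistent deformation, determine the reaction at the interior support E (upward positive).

Insert a hinge at E; M_E is the redundant, and each span becomes simply supported.
Discontinuity in slope at E on the released structure — sum the simple-span end rotations:
  span DE: point load 46 at a = 5.6: Pab(L + a)/(6LEI) = 108.2/EI
  span EF: point load 101 at a = 2.92: Pab(L + b)/(6LEI) = 60.27/EI
  relative rotation θ_0 = (108.2 + 60.27)/EI = 168.5/EI
A unit hogging moment at E produces rotation L₁/(3EI) + L₂/(3EI) = 3.633/EI.
Compatibility: M_E·(L₁+L₂)/(3EI) = θ_0, giving M_E = 46.37 kN·m (hogging).
Span DE, ΣM about D with M_E applied at E: R_E^{DE}·7 = 257.6 + 46.37, so R_E^{DE} = 43.42 kN and R_D = 46 − 43.42 = 2.576 kN.
Span EF, ΣM about F: R_E^{EF}·3.9 = 98.98 + 46.37, so R_E^{EF} = 37.27 kN and R_F = 101 − 37.27 = 63.73 kN.
R_E = 43.42 + 37.27 = 80.69 kN.

R_E = 80.69 kN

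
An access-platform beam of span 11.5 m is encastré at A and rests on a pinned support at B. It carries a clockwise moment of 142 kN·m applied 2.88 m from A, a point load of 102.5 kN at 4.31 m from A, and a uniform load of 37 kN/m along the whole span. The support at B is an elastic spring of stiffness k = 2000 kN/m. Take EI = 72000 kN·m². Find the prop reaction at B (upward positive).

R_B = 174.2 kN

Choose R_B as the redundant. The primary structure is the cantilever fixed at A.
Downward deflection at the released point B due to the loads:
  clockwise couple 142 at a = 2.88: M₀a(2L − a)/(2EI) = 4114/EI
  point load 102.5 at a = 4.31: Pa²(3L − a)/(6EI) = 9581/EI
  UDL 37: wL⁴/(8EI) = 80892/EI
  δ_0 = 94586/EI
Flexibility coefficient — unit upward force at B: δ_{BB} = L³/(3EI) = 507/EI.
With EI = 72000 kN·m²: δ_0 = 1.3137 m and δ_{BB} = 0.007041 m/kN.
Compatibility — the spring shortens by R_B/k under the reaction it provides: δ_0 − R_B·δ_{BB} = R_B/k. With 1/k = 0.0005 m/kN, R_B = δ_0 / (δ_{BB} + 1/k) = 1.3137 / (0.007041 + 0.0005) = 174.2 kN.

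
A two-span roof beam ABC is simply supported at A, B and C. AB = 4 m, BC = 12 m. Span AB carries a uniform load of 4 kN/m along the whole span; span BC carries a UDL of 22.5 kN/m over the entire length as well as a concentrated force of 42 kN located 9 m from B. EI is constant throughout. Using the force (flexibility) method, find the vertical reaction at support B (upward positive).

R_B = 270.2 kN

Release continuity at B by inserting a hinge; the redundant is the internal moment M_B. The primary structure is two simply-supported spans AB and BC.
Discontinuity in slope at B on the released structure — sum the simple-span end rotations:
  span AB: UDL 4: wL³/(24EI) = 10.67/EI
  span BC: UDL 22.5: wL³/(24EI) = 1620/EI
  span BC: point load 42 at a = 9: Pab(L + b)/(6LEI) = 236.2/EI
  relative rotation θ_0 = (10.67 + 1856)/EI = 1867/EI
A unit hogging moment at B produces rotation L₁/(3EI) + L₂/(3EI) = 5.333/EI.
Compatibility: M_B·(L₁+L₂)/(3EI) = θ_0, giving M_B = 350 kN·m (hogging).
Span AB, ΣM about A with M_B applied at B: R_B^{AB}·4 = 32 + 350, so R_B^{AB} = 95.51 kN and R_A = 16 − 95.51 = -79.51 kN.
Span BC, ΣM about C: R_B^{BC}·12 = 1746 + 350, so R_B^{BC} = 174.7 kN and R_C = 312 − 174.7 = 137.3 kN.
R_B = 95.51 + 174.7 = 270.2 kN.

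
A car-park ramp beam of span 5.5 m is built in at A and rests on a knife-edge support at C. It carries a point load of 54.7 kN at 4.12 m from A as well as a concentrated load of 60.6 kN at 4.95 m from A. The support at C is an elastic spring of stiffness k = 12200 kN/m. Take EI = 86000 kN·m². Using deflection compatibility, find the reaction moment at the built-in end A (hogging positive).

Choose R_C as the redundant. The primary structure is the cantilever fixed at A.
Downward deflection at the released point C due to the loads:
  point load 54.7 at a = 4.12: Pa²(3L − a)/(6EI) = 1916/EI
  point load 60.6 at a = 4.95: Pa²(3L − a)/(6EI) = 2858/EI
  δ_0 = 4774/EI
Tip deflection under a unit load at C: L³/(3EI) = 55.46/EI.
With EI = 86000 kN·m²: δ_0 = 0.055513 m and δ_{CC} = 0.000645 m/kN.
Compatibility — the spring shortens by R_C/k under the reaction it provides: δ_0 − R_C·δ_{CC} = R_C/k. With 1/k = 0.000082 m/kN, R_C = δ_0 / (δ_{CC} + 1/k) = 0.055513 / (0.000645 + 0.000082) = 76.38 kN.
Moment equilibrium about A: M_A = Σ(load moments about A) − R_C·L = 525.3 − 76.38×5.5 = 105.3 kN·m.

M_A = 105.3 kN·m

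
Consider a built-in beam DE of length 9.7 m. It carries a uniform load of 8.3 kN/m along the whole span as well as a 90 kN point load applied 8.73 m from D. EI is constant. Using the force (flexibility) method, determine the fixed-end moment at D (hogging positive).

Take the two fixed-end moments M_D, M_E as redundants; the released structure is the simple span DE.
On the primary (simply-supported) span, the end slopes from the loading are:
  at D: UDL 8.3: wL³/(24EI) = 315.6/EI
  at E: UDL 8.3: wL³/(24EI) = 315.6/EI
  at D: point load 90 at a = 8.73: Pab(L + b)/(6LEI) = 139.7/EI
  at E: point load 90 at a = 8.73: Pab(L + a)/(6LEI) = 241.3/EI
  θ_D0 = 455.4/EI,  θ_E0 = 557/EI
Flexibility coefficients: a unit moment at one end gives L/(3EI) there and L/(6EI) at the far end, so f₁₁ = f₂₂ = 3.233/EI and f₁₂ = f₂₁ = 1.617/EI.
Compatibility — zero rotation at each built-in end:
  3.233 M_D + 1.617 M_E = 455.4
  1.617 M_D + 3.233 M_E = 557
Solving the pair gives M_D = 72.94 kN·m and M_E = 135.8 kN·m (hogging).

M_D = 72.94 kN·m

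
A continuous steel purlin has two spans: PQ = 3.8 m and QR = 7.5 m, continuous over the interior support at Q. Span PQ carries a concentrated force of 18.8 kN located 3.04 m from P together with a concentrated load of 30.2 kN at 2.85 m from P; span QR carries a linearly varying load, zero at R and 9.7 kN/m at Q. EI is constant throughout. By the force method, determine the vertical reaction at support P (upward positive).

R_P = 2.38 kN

Take M_Q as the redundant. Released structure: two simple spans PQ and QR with a hinge at Q.
End slopes at the hinge Q, treating each span as simply supported:
  span PQ: point load 18.8 at a = 3.04: Pab(L + a)/(6LEI) = 13.03/EI
  span PQ: point load 30.2 at a = 2.85: Pab(L + a)/(6LEI) = 23.85/EI
  span QR: triangular load, peak 9.7: w₀L³/(45EI) = 90.94/EI
  relative rotation θ_0 = (36.88 + 90.94)/EI = 127.8/EI
A unit hogging moment at Q produces rotation L₁/(3EI) + L₂/(3EI) = 3.767/EI.
Slope continuity at Q: θ_0 = M_Q·3.767/EI, so M_Q = 127.8/3.767 = 33.93 kN·m (hogging).
Span PQ, ΣM about P with M_Q applied at Q: R_Q^{PQ}·3.8 = 143.2 + 33.93, so R_Q^{PQ} = 46.62 kN and R_P = 49 − 46.62 = 2.38 kN.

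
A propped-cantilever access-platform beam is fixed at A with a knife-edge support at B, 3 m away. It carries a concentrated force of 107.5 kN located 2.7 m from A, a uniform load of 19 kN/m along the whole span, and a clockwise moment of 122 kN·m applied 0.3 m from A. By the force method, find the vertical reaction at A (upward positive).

Take the reaction at B as the redundant and release it; the primary structure is a cantilever fixed at A.
Downward deflection at the released point B due to the loads:
  point load 107.5 at a = 2.7: Pa²(3L − a)/(6EI) = 822.9/EI
  UDL 19: wL⁴/(8EI) = 192.4/EI
  clockwise couple 122 at a = 0.3: M₀a(2L − a)/(2EI) = 104.3/EI
  δ_0 = 1120/EI
Tip deflection under a unit load at B: L³/(3EI) = 9/EI.
The prop prevents deflection at B: R_B = δ_0/δ_{BB} = 1120/9 = 124.4 kN.
Vertical equilibrium: R_A = ΣP − R_B = 164.5 − 124.4 = 40.11 kN.

R_A = 40.11 kN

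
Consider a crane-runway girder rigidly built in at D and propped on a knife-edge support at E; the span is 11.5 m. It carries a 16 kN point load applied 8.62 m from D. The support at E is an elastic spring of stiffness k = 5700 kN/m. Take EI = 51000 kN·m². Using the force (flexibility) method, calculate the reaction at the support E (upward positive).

R_E = 9.94 kN

Release the roller at E. Primary structure: cantilever fixed at D.
Primary-structure tip deflection at E by superposition:
  point load 16 at a = 8.62: Pa²(3L − a)/(6EI) = 5128/EI
Tip deflection under a unit load at E: L³/(3EI) = 507/EI.
With EI = 51000 kN·m²: δ_0 = 0.10055 m and δ_{EE} = 0.00994 m/kN.
Compatibility — the spring shortens by R_E/k under the reaction it provides: δ_0 − R_E·δ_{EE} = R_E/k. With 1/k = 0.000175 m/kN, R_E = δ_0 / (δ_{EE} + 1/k) = 0.10055 / (0.00994 + 0.000175) = 9.94 kN.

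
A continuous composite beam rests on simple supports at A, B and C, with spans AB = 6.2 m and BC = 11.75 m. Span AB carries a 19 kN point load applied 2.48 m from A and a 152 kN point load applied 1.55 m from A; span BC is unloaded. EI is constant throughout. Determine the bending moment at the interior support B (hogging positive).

M_B = 44.98 kN·m

Release continuity at B by inserting a hinge; the redundant is the internal moment M_B. The primary structure is two simply-supported spans AB and BC.
Discontinuity in slope at B on the released structure — sum the simple-span end rotations:
  span AB: point load 19 at a = 2.48: Pab(L + a)/(6LEI) = 40.9/EI
  span AB: point load 152 at a = 1.55: Pab(L + a)/(6LEI) = 228.2/EI
  relative rotation θ_0 = (269.1 + 0)/EI = 269.1/EI
A unit hogging moment at B produces rotation L₁/(3EI) + L₂/(3EI) = 5.983/EI.
Compatibility: M_B·(L₁+L₂)/(3EI) = θ_0, giving M_B = 44.98 kN·m (hogging).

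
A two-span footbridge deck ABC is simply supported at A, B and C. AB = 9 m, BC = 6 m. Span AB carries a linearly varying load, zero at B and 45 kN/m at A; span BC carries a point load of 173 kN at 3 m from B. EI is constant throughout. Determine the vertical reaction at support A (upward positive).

R_A = 112.2 kN

Take M_B as the redundant. Released structure: two simple spans AB and BC with a hinge at B.
End slopes at the hinge B, treating each span as simply supported:
  span AB: triangular load, peak 45: 7w₀L³/(360EI) = 637.9/EI
  span BC: point load 173 at a = 3: Pab(L + b)/(6LEI) = 389.2/EI
  relative rotation θ_0 = (637.9 + 389.2)/EI = 1027/EI
A unit hogging moment at B produces rotation L₁/(3EI) + L₂/(3EI) = 5/EI.
Compatibility: M_B·(L₁+L₂)/(3EI) = θ_0, giving M_B = 205.4 kN·m (hogging).
Span AB, ΣM about A with M_B applied at B: R_B^{AB}·9 = 607.5 + 205.4, so R_B^{AB} = 90.33 kN and R_A = 202.5 − 90.33 = 112.2 kN.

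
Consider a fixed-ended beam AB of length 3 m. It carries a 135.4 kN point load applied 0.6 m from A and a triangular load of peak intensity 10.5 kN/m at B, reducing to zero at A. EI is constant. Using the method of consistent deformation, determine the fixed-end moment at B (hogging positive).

M_B = 17.72 kN·m

Take the two fixed-end moments M_A, M_B as redundants; the released structure is the simple span AB.
On the primary (simply-supported) span, the end slopes from the loading are:
  at A: point load 135.4 at a = 0.6: Pab(L + b)/(6LEI) = 58.49/EI
  at B: point load 135.4 at a = 0.6: Pab(L + a)/(6LEI) = 39/EI
  at A: triangular load, peak 10.5: 7w₀L³/(360EI) = 5.513/EI
  at B: triangular load, peak 10.5: w₀L³/(45EI) = 6.3/EI
  θ_A0 = 64.01/EI,  θ_B0 = 45.3/EI
Flexibility coefficients: a unit moment at one end gives L/(3EI) there and L/(6EI) at the far end, so f₁₁ = f₂₂ = 1/EI and f₁₂ = f₂₁ = 0.5/EI.
Compatibility — zero rotation at each built-in end:
  1 M_A + 0.5 M_B = 64.01
  0.5 M_A + 1 M_B = 45.3
Solving the pair gives M_A = 55.14 kN·m and M_B = 17.72 kN·m (hogging).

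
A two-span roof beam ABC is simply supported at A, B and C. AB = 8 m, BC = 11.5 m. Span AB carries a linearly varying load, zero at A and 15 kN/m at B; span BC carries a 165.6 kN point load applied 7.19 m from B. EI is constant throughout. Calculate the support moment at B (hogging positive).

M_B = 207.2 kN·m

Insert a hinge at B; M_B is the redundant, and each span becomes simply supported.
Rotations at B on the released spans (each span's end-slope, ×1/EI):
  span AB: triangular load, peak 15: w₀L³/(45EI) = 170.7/EI
  span BC: point load 165.6 at a = 7.19: Pab(L + b)/(6LEI) = 1176/EI
  relative rotation θ_0 = (170.7 + 1176)/EI = 1347/EI
A unit hogging moment at B produces rotation L₁/(3EI) + L₂/(3EI) = 6.5/EI.
Compatibility: M_B·(L₁+L₂)/(3EI) = θ_0, giving M_B = 207.2 kN·m (hogging).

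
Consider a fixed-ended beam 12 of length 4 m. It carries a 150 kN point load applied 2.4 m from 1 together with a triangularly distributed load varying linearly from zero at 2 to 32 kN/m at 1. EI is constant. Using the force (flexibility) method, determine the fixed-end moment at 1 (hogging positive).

Take the two fixed-end moments M_1, M_2 as redundants; the released structure is the simple span 12.
End rotations of the released simple span under the applied load (×1/EI):
  at 1: point load 150 at a = 2.4: Pab(L + b)/(6LEI) = 134.4/EI
  at 2: point load 150 at a = 2.4: Pab(L + a)/(6LEI) = 153.6/EI
  at 1: triangular load, peak 32: w₀L³/(45EI) = 45.51/EI
  at 2: triangular load, peak 32: 7w₀L³/(360EI) = 39.82/EI
  θ_10 = 179.9/EI,  θ_20 = 193.4/EI
Flexibility coefficients: a unit moment at one end gives L/(3EI) there and L/(6EI) at the far end, so f₁₁ = f₂₂ = 1.333/EI and f₁₂ = f₂₁ = 0.6667/EI.
Compatibility — zero rotation at each built-in end:
  1.333 M_1 + 0.6667 M_2 = 179.9
  0.6667 M_1 + 1.333 M_2 = 193.4
Solving the pair gives M_1 = 83.2 kN·m and M_2 = 103.5 kN·m (hogging).

M_1 = 83.2 kN·m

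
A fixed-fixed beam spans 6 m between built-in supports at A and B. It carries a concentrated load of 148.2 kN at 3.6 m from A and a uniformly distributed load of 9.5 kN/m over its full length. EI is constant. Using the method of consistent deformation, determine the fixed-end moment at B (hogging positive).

Release both end moments; the primary structure is a simply-supported span AB with redundants M_A and M_B.
On the primary (simply-supported) span, the end slopes from the loading are:
  at A: point load 148.2 at a = 3.6: Pab(L + b)/(6LEI) = 298.8/EI
  at B: point load 148.2 at a = 3.6: Pab(L + a)/(6LEI) = 341.5/EI
  at A: UDL 9.5: wL³/(24EI) = 85.5/EI
  at B: UDL 9.5: wL³/(24EI) = 85.5/EI
  θ_A0 = 384.3/EI,  θ_B0 = 427/EI
Flexibility coefficients: a unit moment at one end gives L/(3EI) there and L/(6EI) at the far end, so f₁₁ = f₂₂ = 2/EI and f₁₂ = f₂₁ = 1/EI.
Compatibility — zero rotation at each built-in end:
  2 M_A + 1 M_B = 384.3
  1 M_A + 2 M_B = 427
Solving the pair gives M_A = 113.9 kN·m and M_B = 156.5 kN·m (hogging).

M_B = 156.5 kN·m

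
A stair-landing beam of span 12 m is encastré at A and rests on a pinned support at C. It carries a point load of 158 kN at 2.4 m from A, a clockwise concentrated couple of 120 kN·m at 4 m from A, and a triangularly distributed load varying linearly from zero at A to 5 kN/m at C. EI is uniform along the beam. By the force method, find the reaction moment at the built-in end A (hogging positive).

M_A = 335 kN·m

Release the roller at C. Primary structure: cantilever fixed at A.
Free-end deflection of the primary structure under the applied loading (downward +):
  point load 158 at a = 2.4: Pa²(3L − a)/(6EI) = 5096/EI
  clockwise couple 120 at a = 4: M₀a(2L − a)/(2EI) = 4800/EI
  triangular load, peak 5 at the free end: 11w₀L⁴/(120EI) = 9504/EI
  δ_0 = 19400/EI
Flexibility coefficient — unit upward force at C: δ_{CC} = L³/(3EI) = 576/EI.
Compatibility at C: δ_0 − R_C·δ_{CC} = 0, so R_C = 19400/576 = 33.68 kN.
Moment equilibrium about A: M_A = Σ(load moments about A) − R_C·L = 739.2 − 33.68×12 = 335 kN·m.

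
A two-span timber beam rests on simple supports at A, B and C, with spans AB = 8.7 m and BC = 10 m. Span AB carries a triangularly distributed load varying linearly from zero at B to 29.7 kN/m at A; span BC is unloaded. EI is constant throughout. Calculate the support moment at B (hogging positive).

Take M_B as the redundant. Released structure: two simple spans AB and BC with a hinge at B.
Rotations at B on the released spans (each span's end-slope, ×1/EI):
  span AB: triangular load, peak 29.7: 7w₀L³/(360EI) = 380.3/EI
  relative rotation θ_0 = (380.3 + 0)/EI = 380.3/EI
A unit hogging moment at B produces rotation L₁/(3EI) + L₂/(3EI) = 6.233/EI.
Compatibility: M_B·(L₁+L₂)/(3EI) = θ_0, giving M_B = 61.01 kN·m (hogging).

M_B = 61.01 kN·m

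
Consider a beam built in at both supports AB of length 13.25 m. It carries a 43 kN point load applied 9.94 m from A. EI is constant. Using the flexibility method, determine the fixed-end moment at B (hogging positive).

Release both end moments; the primary structure is a simply-supported span AB with redundants M_A and M_B.
Simple-span end rotations at A and B under the given loads:
  at A: point load 43 at a = 9.94: Pab(L + b)/(6LEI) = 294.7/EI
  at B: point load 43 at a = 9.94: Pab(L + a)/(6LEI) = 412.7/EI
  θ_A0 = 294.7/EI,  θ_B0 = 412.7/EI
Flexibility coefficients: a unit moment at one end gives L/(3EI) there and L/(6EI) at the far end, so f₁₁ = f₂₂ = 4.417/EI and f₁₂ = f₂₁ = 2.208/EI.
Compatibility — zero rotation at each built-in end:
  4.417 M_A + 2.208 M_B = 294.7
  2.208 M_A + 4.417 M_B = 412.7
Solving the pair gives M_A = 26.67 kN·m and M_B = 80.1 kN·m (hogging).

M_B = 80.1 kN·m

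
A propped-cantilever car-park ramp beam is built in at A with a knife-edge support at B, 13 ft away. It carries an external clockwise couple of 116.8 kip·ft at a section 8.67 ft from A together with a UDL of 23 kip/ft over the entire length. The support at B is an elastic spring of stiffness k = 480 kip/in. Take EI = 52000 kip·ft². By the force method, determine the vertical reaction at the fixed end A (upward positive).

Release the roller at B. Primary structure: cantilever fixed at A.
Free-end deflection of the primary structure under the applied loading (downward +):
  clockwise couple 116.8 at a = 8.67: M₀a(2L − a)/(2EI) = 8775/EI
  UDL 23: wL⁴/(8EI) = 82113/EI
  δ_0 = 90888/EI
Tip deflection under a unit load at B: L³/(3EI) = 732.3/EI.
With EI = 52000 kip·ft²: δ_0 = 1.7478 ft and δ_{BB} = 0.014083 ft/kip.
Compatibility — the spring shortens by R_B/k under the reaction it provides: δ_0 − R_B·δ_{BB} = R_B/k. With 1/k = 1/(480×12) ft/kip = 0.000174 ft/kip, R_B = δ_0 / (δ_{BB} + 1/k) = 1.7478 / (0.014083 + 0.000174) = 122.6 kip.
Vertical equilibrium: R_A = ΣP − R_B = 299 − 122.6 = 176.4 kip.

R_A = 176.4 kip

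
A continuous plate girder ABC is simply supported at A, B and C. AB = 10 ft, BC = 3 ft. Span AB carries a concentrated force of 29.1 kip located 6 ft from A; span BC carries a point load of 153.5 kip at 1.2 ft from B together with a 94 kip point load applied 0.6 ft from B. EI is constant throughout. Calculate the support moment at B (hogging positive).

M_B = 72.75 kip·ft

Release continuity at B by inserting a hinge; the redundant is the internal moment M_B. The primary structure is two simply-supported spans AB and BC.
Rotations at B on the released spans (each span's end-slope, ×1/EI):
  span AB: point load 29.1 at a = 6: Pab(L + a)/(6LEI) = 186.2/EI
  span BC: point load 153.5 at a = 1.2: Pab(L + b)/(6LEI) = 88.42/EI
  span BC: point load 94 at a = 0.6: Pab(L + b)/(6LEI) = 40.61/EI
  relative rotation θ_0 = (186.2 + 129)/EI = 315.3/EI
A unit hogging moment at B produces rotation L₁/(3EI) + L₂/(3EI) = 4.333/EI.
Compatibility: M_B·(L₁+L₂)/(3EI) = θ_0, giving M_B = 72.75 kip·ft (hogging).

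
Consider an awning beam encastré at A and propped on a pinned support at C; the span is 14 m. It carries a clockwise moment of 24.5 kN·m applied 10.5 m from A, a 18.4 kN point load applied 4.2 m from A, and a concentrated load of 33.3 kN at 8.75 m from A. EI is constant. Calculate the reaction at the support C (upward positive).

Choose R_C as the redundant. The primary structure is the cantilever fixed at A.
Free-end deflection of the primary structure under the applied loading (downward +):
  clockwise couple 24.5 at a = 10.5: M₀a(2L − a)/(2EI) = 2251/EI
  point load 18.4 at a = 4.2: Pa²(3L − a)/(6EI) = 2045/EI
  point load 33.3 at a = 8.75: Pa²(3L − a)/(6EI) = 14129/EI
  δ_0 = 18424/EI
Tip deflection under a unit load at C: L³/(3EI) = 914.7/EI.
The prop prevents deflection at C: R_C = δ_0/δ_{CC} = 18424/914.7 = 20.14 kN.

R_C = 20.14 kN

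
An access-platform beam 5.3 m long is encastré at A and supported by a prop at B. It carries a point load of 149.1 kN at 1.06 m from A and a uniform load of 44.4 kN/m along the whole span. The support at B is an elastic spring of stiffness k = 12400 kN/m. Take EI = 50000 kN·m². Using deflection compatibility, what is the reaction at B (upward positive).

Take the reaction at B as the redundant and release it; the primary structure is a cantilever fixed at A.
Downward deflection at the released point B due to the loads:
  point load 149.1 at a = 1.06: Pa²(3L − a)/(6EI) = 414.4/EI
  UDL 44.4: wL⁴/(8EI) = 4379/EI
  δ_0 = 4794/EI
Flexibility coefficient — unit upward force at B: δ_{BB} = L³/(3EI) = 49.63/EI.
With EI = 50000 kN·m²: δ_0 = 0.095871 m and δ_{BB} = 0.000993 m/kN.
Compatibility — the spring shortens by R_B/k under the reaction it provides: δ_0 − R_B·δ_{BB} = R_B/k. With 1/k = 0.000081 m/kN, R_B = δ_0 / (δ_{BB} + 1/k) = 0.095871 / (0.000993 + 0.000081) = 89.34 kN.

R_B = 89.34 kN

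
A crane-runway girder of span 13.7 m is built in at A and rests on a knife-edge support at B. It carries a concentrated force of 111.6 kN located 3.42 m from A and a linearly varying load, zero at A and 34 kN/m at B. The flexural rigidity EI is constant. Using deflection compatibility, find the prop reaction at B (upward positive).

Choose R_B as the redundant. The primary structure is the cantilever fixed at A.
Free-end deflection of the primary structure under the applied loading (downward +):
  point load 111.6 at a = 3.42: Pa²(3L − a)/(6EI) = 8197/EI
  triangular load, peak 34 at the free end: 11w₀L⁴/(120EI) = 109792/EI
  δ_0 = 117990/EI
Flexibility coefficient — unit upward force at B: δ_{BB} = L³/(3EI) = 857.1/EI.
Compatibility at B: δ_0 − R_B·δ_{BB} = 0, so R_B = 117990/857.1 = 137.7 kN.

R_B = 137.7 kN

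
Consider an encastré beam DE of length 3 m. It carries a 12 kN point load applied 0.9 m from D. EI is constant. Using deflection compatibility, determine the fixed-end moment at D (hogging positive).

M_D = 5.292 kN·m

Take the two fixed-end moments M_D, M_E as redundants; the released structure is the simple span DE.
Simple-span end rotations at D and E under the given loads:
  at D: point load 12 at a = 0.9: Pab(L + b)/(6LEI) = 6.426/EI
  at E: point load 12 at a = 0.9: Pab(L + a)/(6LEI) = 4.914/EI
  θ_D0 = 6.426/EI,  θ_E0 = 4.914/EI
Flexibility coefficients: a unit moment at one end gives L/(3EI) there and L/(6EI) at the far end, so f₁₁ = f₂₂ = 1/EI and f₁₂ = f₂₁ = 0.5/EI.
Compatibility — zero rotation at each built-in end:
  1 M_D + 0.5 M_E = 6.426
  0.5 M_D + 1 M_E = 4.914
Solving the pair gives M_D = 5.292 kN·m and M_E = 2.268 kN·m (hogging).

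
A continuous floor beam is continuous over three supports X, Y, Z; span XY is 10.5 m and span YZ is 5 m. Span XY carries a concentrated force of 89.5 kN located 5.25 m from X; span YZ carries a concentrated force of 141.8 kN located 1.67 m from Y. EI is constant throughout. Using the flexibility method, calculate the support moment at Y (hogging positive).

M_Y = 161.7 kN·m

Insert a hinge at Y; M_Y is the redundant, and each span becomes simply supported.
Rotations at Y on the released spans (each span's end-slope, ×1/EI):
  span XY: point load 89.5 at a = 5.25: Pab(L + a)/(6LEI) = 616.7/EI
  span YZ: point load 141.8 at a = 1.67: Pab(L + b)/(6LEI) = 219/EI
  relative rotation θ_0 = (616.7 + 219)/EI = 835.7/EI
A unit hogging moment at Y produces rotation L₁/(3EI) + L₂/(3EI) = 5.167/EI.
Compatibility: M_Y·(L₁+L₂)/(3EI) = θ_0, giving M_Y = 161.7 kN·m (hogging).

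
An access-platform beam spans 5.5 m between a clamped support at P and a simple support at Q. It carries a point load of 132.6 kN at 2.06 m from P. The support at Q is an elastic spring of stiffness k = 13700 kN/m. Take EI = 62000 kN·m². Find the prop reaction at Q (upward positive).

Take the reaction at Q as the redundant and release it; the primary structure is a cantilever fixed at P.
Free-end deflection of the primary structure under the applied loading (downward +):
  point load 132.6 at a = 2.06: Pa²(3L − a)/(6EI) = 1354/EI
Tip deflection under a unit load at Q: L³/(3EI) = 55.46/EI.
With EI = 62000 kN·m²: δ_0 = 0.021842 m and δ_{QQ} = 0.000894 m/kN.
Compatibility — the spring shortens by R_Q/k under the reaction it provides: δ_0 − R_Q·δ_{QQ} = R_Q/k. With 1/k = 0.000073 m/kN, R_Q = δ_0 / (δ_{QQ} + 1/k) = 0.021842 / (0.000894 + 0.000073) = 22.58 kN.

R_Q = 22.58 kN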